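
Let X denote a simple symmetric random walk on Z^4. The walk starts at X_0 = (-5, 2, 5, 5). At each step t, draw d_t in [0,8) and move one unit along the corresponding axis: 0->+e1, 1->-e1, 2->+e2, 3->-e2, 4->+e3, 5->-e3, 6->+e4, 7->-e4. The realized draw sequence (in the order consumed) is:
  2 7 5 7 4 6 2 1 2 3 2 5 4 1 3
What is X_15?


t=0: X=(-5, 2, 5, 5), d=2 → +e2, X_1=(-5, 3, 5, 5)
t=1: X=(-5, 3, 5, 5), d=7 → -e4, X_2=(-5, 3, 5, 4)
t=2: X=(-5, 3, 5, 4), d=5 → -e3, X_3=(-5, 3, 4, 4)
t=3: X=(-5, 3, 4, 4), d=7 → -e4, X_4=(-5, 3, 4, 3)
t=4: X=(-5, 3, 4, 3), d=4 → +e3, X_5=(-5, 3, 5, 3)
t=5: X=(-5, 3, 5, 3), d=6 → +e4, X_6=(-5, 3, 5, 4)
t=6: X=(-5, 3, 5, 4), d=2 → +e2, X_7=(-5, 4, 5, 4)
t=7: X=(-5, 4, 5, 4), d=1 → -e1, X_8=(-6, 4, 5, 4)
t=8: X=(-6, 4, 5, 4), d=2 → +e2, X_9=(-6, 5, 5, 4)
t=9: X=(-6, 5, 5, 4), d=3 → -e2, X_10=(-6, 4, 5, 4)
t=10: X=(-6, 4, 5, 4), d=2 → +e2, X_11=(-6, 5, 5, 4)
t=11: X=(-6, 5, 5, 4), d=5 → -e3, X_12=(-6, 5, 4, 4)
t=12: X=(-6, 5, 4, 4), d=4 → +e3, X_13=(-6, 5, 5, 4)
t=13: X=(-6, 5, 5, 4), d=1 → -e1, X_14=(-7, 5, 5, 4)
t=14: X=(-7, 5, 5, 4), d=3 → -e2, X_15=(-7, 4, 5, 4)

(-7, 4, 5, 4)


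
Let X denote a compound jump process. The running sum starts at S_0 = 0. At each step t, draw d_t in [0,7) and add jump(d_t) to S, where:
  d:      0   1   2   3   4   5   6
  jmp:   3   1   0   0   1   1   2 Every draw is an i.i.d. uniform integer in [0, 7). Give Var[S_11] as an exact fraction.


528/49

Outcome values over d=0..6: [3, 1, 0, 0, 1, 1, 2]
Σy = 8, Σy² = 16, M = 7
μ = 8/7 = 8/7,  σ² = 16/7 − (8/7)² = 48/49
Independent increments: Var[S_11] = 11·σ² = 11·(48/49) = 528/49


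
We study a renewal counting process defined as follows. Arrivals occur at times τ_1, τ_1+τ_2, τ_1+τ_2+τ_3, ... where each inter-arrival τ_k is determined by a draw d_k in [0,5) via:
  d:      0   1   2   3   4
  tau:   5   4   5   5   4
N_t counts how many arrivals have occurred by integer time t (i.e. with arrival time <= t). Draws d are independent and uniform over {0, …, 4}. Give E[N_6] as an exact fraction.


1

Inter-arrival values over d=0..4: [5, 4, 5, 5, 4]
Each d has probability 1/5, so the pmf of τ is: f(4) = 2/5, f(5) = 3/5
Renewal equation for m(n) = E[N_n]: condition on τ_1 = k (if k <= n, one arrival plus a fresh copy on the remaining n−k steps): m(n) = F(n) + Σ_{k<=n} f(k)·m(n−k), where F(n) = P(τ <= n) and m(0) = 0
m(1) = F(1) = 0
m(2) = F(2) = 0
m(3) = F(3) = 0
m(4) = F(4) = 2/5
m(5) = F(5) = 1
m(6) = F(6) = 1
E[N_6] = m(6) = 1


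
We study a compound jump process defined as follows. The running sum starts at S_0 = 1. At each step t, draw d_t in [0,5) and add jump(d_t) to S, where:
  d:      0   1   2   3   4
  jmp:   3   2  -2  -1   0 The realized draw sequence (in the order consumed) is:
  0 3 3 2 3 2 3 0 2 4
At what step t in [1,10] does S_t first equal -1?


5

t=0: S=1, d=0, jump=3, S_1=4
t=1: S=4, d=3, jump=-1, S_2=3
t=2: S=3, d=3, jump=-1, S_3=2
t=3: S=2, d=2, jump=-2, S_4=0
t=4: S=0, d=3, jump=-1, S_5=-1
t=5: S=-1, d=2, jump=-2, S_6=-3
t=6: S=-3, d=3, jump=-1, S_7=-4
t=7: S=-4, d=0, jump=3, S_8=-1
t=8: S=-1, d=2, jump=-2, S_9=-3
t=9: S=-3, d=4, jump=0, S_10=-3


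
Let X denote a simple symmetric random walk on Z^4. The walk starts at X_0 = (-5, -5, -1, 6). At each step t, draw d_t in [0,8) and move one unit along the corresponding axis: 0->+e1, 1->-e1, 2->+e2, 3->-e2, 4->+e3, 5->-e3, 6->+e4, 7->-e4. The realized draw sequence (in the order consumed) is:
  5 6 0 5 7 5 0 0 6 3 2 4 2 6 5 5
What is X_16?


(-2, -4, -5, 8)

t=0: X=(-5, -5, -1, 6), d=5 → -e3, X_1=(-5, -5, -2, 6)
t=1: X=(-5, -5, -2, 6), d=6 → +e4, X_2=(-5, -5, -2, 7)
t=2: X=(-5, -5, -2, 7), d=0 → +e1, X_3=(-4, -5, -2, 7)
t=3: X=(-4, -5, -2, 7), d=5 → -e3, X_4=(-4, -5, -3, 7)
t=4: X=(-4, -5, -3, 7), d=7 → -e4, X_5=(-4, -5, -3, 6)
t=5: X=(-4, -5, -3, 6), d=5 → -e3, X_6=(-4, -5, -4, 6)
t=6: X=(-4, -5, -4, 6), d=0 → +e1, X_7=(-3, -5, -4, 6)
t=7: X=(-3, -5, -4, 6), d=0 → +e1, X_8=(-2, -5, -4, 6)
t=8: X=(-2, -5, -4, 6), d=6 → +e4, X_9=(-2, -5, -4, 7)
t=9: X=(-2, -5, -4, 7), d=3 → -e2, X_10=(-2, -6, -4, 7)
t=10: X=(-2, -6, -4, 7), d=2 → +e2, X_11=(-2, -5, -4, 7)
t=11: X=(-2, -5, -4, 7), d=4 → +e3, X_12=(-2, -5, -3, 7)
t=12: X=(-2, -5, -3, 7), d=2 → +e2, X_13=(-2, -4, -3, 7)
t=13: X=(-2, -4, -3, 7), d=6 → +e4, X_14=(-2, -4, -3, 8)
t=14: X=(-2, -4, -3, 8), d=5 → -e3, X_15=(-2, -4, -4, 8)
t=15: X=(-2, -4, -4, 8), d=5 → -e3, X_16=(-2, -4, -5, 8)


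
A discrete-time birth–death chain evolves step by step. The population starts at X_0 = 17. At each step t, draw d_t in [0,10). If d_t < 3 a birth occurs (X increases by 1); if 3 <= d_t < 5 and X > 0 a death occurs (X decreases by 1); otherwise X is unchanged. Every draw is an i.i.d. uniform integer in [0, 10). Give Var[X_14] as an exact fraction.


X can drop by at most 1 per step and X_0 = 17 > T = 14, so X_t >= 17 − t >= 3 > 0 for every t <= 14: the floor at 0 (the 'and X > 0' condition) never binds. Hence X_14 = X_0 + Σ_{t<14} Y_t with i.i.d. increments Y_t = y(d_t) ∈ {+1, −1, 0}.
Outcome values over d=0..9: [1, 1, 1, -1, -1, 0, 0, 0, 0, 0]
Σy = 1, Σy² = 5, M = 10
μ = 1/10 = 1/10,  σ² = 5/10 − (1/10)² = 49/100
Independent increments: Var[X_14] = 14·σ² = 14·(49/100) = 343/50

343/50


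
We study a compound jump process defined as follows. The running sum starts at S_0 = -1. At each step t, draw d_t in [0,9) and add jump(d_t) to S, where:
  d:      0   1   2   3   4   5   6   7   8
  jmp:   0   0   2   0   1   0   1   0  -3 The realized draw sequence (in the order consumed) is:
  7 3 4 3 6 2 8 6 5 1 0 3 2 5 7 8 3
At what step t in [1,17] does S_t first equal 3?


t=0: S=-1, d=7, jump=0, S_1=-1
t=1: S=-1, d=3, jump=0, S_2=-1
t=2: S=-1, d=4, jump=1, S_3=0
t=3: S=0, d=3, jump=0, S_4=0
t=4: S=0, d=6, jump=1, S_5=1
t=5: S=1, d=2, jump=2, S_6=3
t=6: S=3, d=8, jump=-3, S_7=0
t=7: S=0, d=6, jump=1, S_8=1
t=8: S=1, d=5, jump=0, S_9=1
t=9: S=1, d=1, jump=0, S_10=1
t=10: S=1, d=0, jump=0, S_11=1
t=11: S=1, d=3, jump=0, S_12=1
t=12: S=1, d=2, jump=2, S_13=3
t=13: S=3, d=5, jump=0, S_14=3
t=14: S=3, d=7, jump=0, S_15=3
t=15: S=3, d=8, jump=-3, S_16=0
t=16: S=0, d=3, jump=0, S_17=0

6


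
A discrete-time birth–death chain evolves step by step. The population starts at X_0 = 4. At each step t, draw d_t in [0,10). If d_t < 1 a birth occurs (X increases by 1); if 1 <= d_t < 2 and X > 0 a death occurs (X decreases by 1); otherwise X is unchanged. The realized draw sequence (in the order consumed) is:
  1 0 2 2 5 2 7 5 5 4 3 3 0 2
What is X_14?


t=0: X=4, d=1 → death, X_1=3
t=1: X=3, d=0 → birth, X_2=4
t=2: X=4, d=2 → hold, X_3=4
t=3: X=4, d=2 → hold, X_4=4
t=4: X=4, d=5 → hold, X_5=4
t=5: X=4, d=2 → hold, X_6=4
t=6: X=4, d=7 → hold, X_7=4
t=7: X=4, d=5 → hold, X_8=4
t=8: X=4, d=5 → hold, X_9=4
t=9: X=4, d=4 → hold, X_10=4
t=10: X=4, d=3 → hold, X_11=4
t=11: X=4, d=3 → hold, X_12=4
t=12: X=4, d=0 → birth, X_13=5
t=13: X=5, d=2 → hold, X_14=5

5


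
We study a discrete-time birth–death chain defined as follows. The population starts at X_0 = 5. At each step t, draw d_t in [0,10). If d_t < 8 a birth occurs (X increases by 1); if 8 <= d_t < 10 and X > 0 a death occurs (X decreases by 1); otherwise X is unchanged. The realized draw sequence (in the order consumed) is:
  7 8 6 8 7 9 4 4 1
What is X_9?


t=0: X=5, d=7 → birth, X_1=6
t=1: X=6, d=8 → death, X_2=5
t=2: X=5, d=6 → birth, X_3=6
t=3: X=6, d=8 → death, X_4=5
t=4: X=5, d=7 → birth, X_5=6
t=5: X=6, d=9 → death, X_6=5
t=6: X=5, d=4 → birth, X_7=6
t=7: X=6, d=4 → birth, X_8=7
t=8: X=7, d=1 → birth, X_9=8

8


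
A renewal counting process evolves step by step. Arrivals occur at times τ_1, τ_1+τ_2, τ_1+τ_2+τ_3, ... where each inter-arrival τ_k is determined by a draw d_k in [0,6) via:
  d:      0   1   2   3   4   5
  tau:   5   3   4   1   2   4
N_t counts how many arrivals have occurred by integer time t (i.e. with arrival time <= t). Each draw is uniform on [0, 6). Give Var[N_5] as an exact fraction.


Inter-arrival values over d=0..5: [5, 3, 4, 1, 2, 4]
Each d has probability 1/6, so the pmf of τ is: f(1) = 1/6, f(2) = 1/6, f(3) = 1/6, f(4) = 1/3, f(5) = 1/6
Let p_n(j) = P(N_n = j), with p_0 = [1]. Condition on τ_1: p_n(0) = P(τ > n), and for j >= 1, p_n(j) = Σ_{k<=n} f(k)·p_{n−k}(j−1)
p_1 = [5/6, 1/6]  (j = 0..1)
p_2 = [2/3, 11/36, 1/36]  (j = 0..2)
p_3 = [1/2, 5/12, 17/216, 1/216]  (j = 0..3)
p_4 = [1/6, 2/3, 4/27, 23/1296, 1/1296]  (j = 0..4)
p_5 = [0, 2/3, 31/108, 55/1296, 29/7776, 1/7776]  (j = 0..5)
E[N_5] = Σ j·p_5(j) = 10759/7776;  E[N_5²] = Σ j²·p_5(j) = 5857/2592
Var[N_5] = 5857/2592 − (10759/7776)² = 20876015/60466176

20876015/60466176


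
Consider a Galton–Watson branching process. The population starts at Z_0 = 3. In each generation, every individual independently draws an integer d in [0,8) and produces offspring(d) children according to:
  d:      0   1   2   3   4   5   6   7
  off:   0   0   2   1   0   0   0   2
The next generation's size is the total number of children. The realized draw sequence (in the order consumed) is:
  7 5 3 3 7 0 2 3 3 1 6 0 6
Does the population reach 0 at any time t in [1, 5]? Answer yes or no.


yes

gen 0: Z_0=3, draws=[7, 5, 3], offspring=[2, 0, 1], Z_1=3
gen 1: Z_1=3, draws=[3, 7, 0], offspring=[1, 2, 0], Z_2=3
gen 2: Z_2=3, draws=[2, 3, 3], offspring=[2, 1, 1], Z_3=4
gen 3: Z_3=4, draws=[1, 6, 0, 6], offspring=[0, 0, 0, 0], Z_4=0
gen 4: Z_4=0, draws=[], offspring=[], Z_5=0


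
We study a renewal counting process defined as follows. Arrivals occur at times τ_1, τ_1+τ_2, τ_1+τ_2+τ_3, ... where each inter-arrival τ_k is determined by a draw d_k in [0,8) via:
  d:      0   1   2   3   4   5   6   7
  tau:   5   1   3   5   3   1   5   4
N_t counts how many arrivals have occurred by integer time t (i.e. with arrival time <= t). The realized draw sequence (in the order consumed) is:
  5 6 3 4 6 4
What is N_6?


2

draw d_1=5: τ_1=1, arrival time A_1=1
draw d_2=6: τ_2=5, arrival time A_2=6
draw d_3=3: τ_3=5, arrival time A_3=11
draw d_4=4: τ_4=3, arrival time A_4=14
draw d_5=6: τ_5=5, arrival time A_5=19
draw d_6=4: τ_6=3, arrival time A_6=22
N_t over t=0..6: 0:0 1:1 2:1 3:1 4:1 5:1 6:2


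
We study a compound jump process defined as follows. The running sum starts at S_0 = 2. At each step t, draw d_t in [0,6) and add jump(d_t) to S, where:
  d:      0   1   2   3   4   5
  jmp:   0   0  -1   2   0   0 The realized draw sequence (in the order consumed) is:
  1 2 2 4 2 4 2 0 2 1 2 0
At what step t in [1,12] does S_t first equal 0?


t=0: S=2, d=1, jump=0, S_1=2
t=1: S=2, d=2, jump=-1, S_2=1
t=2: S=1, d=2, jump=-1, S_3=0
t=3: S=0, d=4, jump=0, S_4=0
t=4: S=0, d=2, jump=-1, S_5=-1
t=5: S=-1, d=4, jump=0, S_6=-1
t=6: S=-1, d=2, jump=-1, S_7=-2
t=7: S=-2, d=0, jump=0, S_8=-2
t=8: S=-2, d=2, jump=-1, S_9=-3
t=9: S=-3, d=1, jump=0, S_10=-3
t=10: S=-3, d=2, jump=-1, S_11=-4
t=11: S=-4, d=0, jump=0, S_12=-4

3


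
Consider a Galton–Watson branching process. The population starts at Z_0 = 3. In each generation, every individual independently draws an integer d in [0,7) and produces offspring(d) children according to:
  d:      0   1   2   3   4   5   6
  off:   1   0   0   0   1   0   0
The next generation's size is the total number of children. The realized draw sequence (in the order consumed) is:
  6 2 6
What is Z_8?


gen 0: Z_0=3, draws=[6, 2, 6], offspring=[0, 0, 0], Z_1=0
gen 1: Z_1=0, draws=[], offspring=[], Z_2=0
gen 2: Z_2=0, draws=[], offspring=[], Z_3=0
gen 3: Z_3=0, draws=[], offspring=[], Z_4=0
gen 4: Z_4=0, draws=[], offspring=[], Z_5=0
gen 5: Z_5=0, draws=[], offspring=[], Z_6=0
gen 6: Z_6=0, draws=[], offspring=[], Z_7=0
gen 7: Z_7=0, draws=[], offspring=[], Z_8=0

0


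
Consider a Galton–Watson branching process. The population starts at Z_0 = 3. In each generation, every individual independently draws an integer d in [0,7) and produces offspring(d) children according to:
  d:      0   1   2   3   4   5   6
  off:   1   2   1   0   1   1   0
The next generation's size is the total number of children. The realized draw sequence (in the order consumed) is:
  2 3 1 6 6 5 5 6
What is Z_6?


gen 0: Z_0=3, draws=[2, 3, 1], offspring=[1, 0, 2], Z_1=3
gen 1: Z_1=3, draws=[6, 6, 5], offspring=[0, 0, 1], Z_2=1
gen 2: Z_2=1, draws=[5], offspring=[1], Z_3=1
gen 3: Z_3=1, draws=[6], offspring=[0], Z_4=0
gen 4: Z_4=0, draws=[], offspring=[], Z_5=0
gen 5: Z_5=0, draws=[], offspring=[], Z_6=0

0


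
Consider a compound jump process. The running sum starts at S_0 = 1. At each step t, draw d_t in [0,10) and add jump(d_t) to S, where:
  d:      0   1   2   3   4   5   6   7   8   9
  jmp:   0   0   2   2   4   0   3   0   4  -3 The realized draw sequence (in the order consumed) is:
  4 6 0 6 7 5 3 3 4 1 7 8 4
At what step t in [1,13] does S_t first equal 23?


12

t=0: S=1, d=4, jump=4, S_1=5
t=1: S=5, d=6, jump=3, S_2=8
t=2: S=8, d=0, jump=0, S_3=8
t=3: S=8, d=6, jump=3, S_4=11
t=4: S=11, d=7, jump=0, S_5=11
t=5: S=11, d=5, jump=0, S_6=11
t=6: S=11, d=3, jump=2, S_7=13
t=7: S=13, d=3, jump=2, S_8=15
t=8: S=15, d=4, jump=4, S_9=19
t=9: S=19, d=1, jump=0, S_10=19
t=10: S=19, d=7, jump=0, S_11=19
t=11: S=19, d=8, jump=4, S_12=23
t=12: S=23, d=4, jump=4, S_13=27


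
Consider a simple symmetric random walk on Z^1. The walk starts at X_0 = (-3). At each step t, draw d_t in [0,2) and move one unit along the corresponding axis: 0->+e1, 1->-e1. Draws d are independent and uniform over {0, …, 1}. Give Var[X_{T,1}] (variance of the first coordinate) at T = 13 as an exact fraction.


13

Outcome values over d=0..1: [1, -1]
Σy = 0, Σy² = 2, M = 2
μ = 0/2 = 0,  σ² = 2/2 − (0)² = 1
Independent increments: Var[X_13] = 13·σ² = 13·(1) = 13


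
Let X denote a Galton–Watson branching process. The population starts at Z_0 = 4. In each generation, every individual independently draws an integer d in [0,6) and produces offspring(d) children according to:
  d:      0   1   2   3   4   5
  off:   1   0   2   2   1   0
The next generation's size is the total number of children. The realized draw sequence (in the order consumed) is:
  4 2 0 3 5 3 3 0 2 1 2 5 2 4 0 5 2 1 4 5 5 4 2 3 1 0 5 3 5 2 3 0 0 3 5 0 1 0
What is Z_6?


6

gen 0: Z_0=4, draws=[4, 2, 0, 3], offspring=[1, 2, 1, 2], Z_1=6
gen 1: Z_1=6, draws=[5, 3, 3, 0, 2, 1], offspring=[0, 2, 2, 1, 2, 0], Z_2=7
gen 2: Z_2=7, draws=[2, 5, 2, 4, 0, 5, 2], offspring=[2, 0, 2, 1, 1, 0, 2], Z_3=8
gen 3: Z_3=8, draws=[1, 4, 5, 5, 4, 2, 3, 1], offspring=[0, 1, 0, 0, 1, 2, 2, 0], Z_4=6
gen 4: Z_4=6, draws=[0, 5, 3, 5, 2, 3], offspring=[1, 0, 2, 0, 2, 2], Z_5=7
gen 5: Z_5=7, draws=[0, 0, 3, 5, 0, 1, 0], offspring=[1, 1, 2, 0, 1, 0, 1], Z_6=6


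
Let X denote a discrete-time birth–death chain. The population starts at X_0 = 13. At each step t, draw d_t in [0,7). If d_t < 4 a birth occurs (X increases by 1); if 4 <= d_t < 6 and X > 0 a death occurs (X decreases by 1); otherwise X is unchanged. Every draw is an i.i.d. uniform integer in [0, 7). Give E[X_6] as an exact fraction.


X can drop by at most 1 per step and X_0 = 13 > T = 6, so X_t >= 13 − t >= 7 > 0 for every t <= 6: the floor at 0 (the 'and X > 0' condition) never binds. Hence X_6 = X_0 + Σ_{t<6} Y_t with i.i.d. increments Y_t = y(d_t) ∈ {+1, −1, 0}.
Outcome values over d=0..6: [1, 1, 1, 1, -1, -1, 0]
Σy = 2, Σy² = 6, M = 7
μ = 2/7 = 2/7,  σ² = 6/7 − (2/7)² = 38/49
E[X_6] = 13 + 6·(2/7) = 103/7

103/7


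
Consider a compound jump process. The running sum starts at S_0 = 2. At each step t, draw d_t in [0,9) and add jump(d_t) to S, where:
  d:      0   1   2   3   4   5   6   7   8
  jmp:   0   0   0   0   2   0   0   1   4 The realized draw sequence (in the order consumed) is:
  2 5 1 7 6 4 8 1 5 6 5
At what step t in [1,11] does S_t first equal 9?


7

t=0: S=2, d=2, jump=0, S_1=2
t=1: S=2, d=5, jump=0, S_2=2
t=2: S=2, d=1, jump=0, S_3=2
t=3: S=2, d=7, jump=1, S_4=3
t=4: S=3, d=6, jump=0, S_5=3
t=5: S=3, d=4, jump=2, S_6=5
t=6: S=5, d=8, jump=4, S_7=9
t=7: S=9, d=1, jump=0, S_8=9
t=8: S=9, d=5, jump=0, S_9=9
t=9: S=9, d=6, jump=0, S_10=9
t=10: S=9, d=5, jump=0, S_11=9


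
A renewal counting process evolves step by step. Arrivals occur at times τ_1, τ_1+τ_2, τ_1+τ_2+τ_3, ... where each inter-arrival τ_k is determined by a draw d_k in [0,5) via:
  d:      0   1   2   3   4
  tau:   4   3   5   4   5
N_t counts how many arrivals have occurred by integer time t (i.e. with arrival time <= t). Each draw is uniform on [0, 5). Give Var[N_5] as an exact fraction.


Inter-arrival values over d=0..4: [4, 3, 5, 4, 5]
Each d has probability 1/5, so the pmf of τ is: f(3) = 1/5, f(4) = 2/5, f(5) = 2/5
Let p_n(j) = P(N_n = j), with p_0 = [1]. Condition on τ_1: p_n(0) = P(τ > n), and for j >= 1, p_n(j) = Σ_{k<=n} f(k)·p_{n−k}(j−1)
p_1 = [1]  (j = 0)
p_2 = [1]  (j = 0)
p_3 = [4/5, 1/5]  (j = 0..1)
p_4 = [2/5, 3/5]  (j = 0..1)
p_5 = [0, 1]  (j = 0..1)
E[N_5] = Σ j·p_5(j) = 1;  E[N_5²] = Σ j²·p_5(j) = 1
Var[N_5] = 1 − (1)² = 0

0


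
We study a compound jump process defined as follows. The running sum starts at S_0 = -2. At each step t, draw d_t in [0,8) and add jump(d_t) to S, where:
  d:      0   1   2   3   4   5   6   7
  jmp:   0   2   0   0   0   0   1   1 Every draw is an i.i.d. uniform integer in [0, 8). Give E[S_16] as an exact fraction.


Outcome values over d=0..7: [0, 2, 0, 0, 0, 0, 1, 1]
Σy = 4, Σy² = 6, M = 8
μ = 4/8 = 1/2,  σ² = 6/8 − (1/2)² = 1/2
E[S_16] = -2 + 16·(1/2) = 6

6


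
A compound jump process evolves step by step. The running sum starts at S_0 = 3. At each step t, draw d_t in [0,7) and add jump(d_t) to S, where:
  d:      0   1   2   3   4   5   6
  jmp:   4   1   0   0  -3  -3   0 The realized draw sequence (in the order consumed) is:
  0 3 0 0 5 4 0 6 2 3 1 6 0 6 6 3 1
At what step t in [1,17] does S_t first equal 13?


t=0: S=3, d=0, jump=4, S_1=7
t=1: S=7, d=3, jump=0, S_2=7
t=2: S=7, d=0, jump=4, S_3=11
t=3: S=11, d=0, jump=4, S_4=15
t=4: S=15, d=5, jump=-3, S_5=12
t=5: S=12, d=4, jump=-3, S_6=9
t=6: S=9, d=0, jump=4, S_7=13
t=7: S=13, d=6, jump=0, S_8=13
t=8: S=13, d=2, jump=0, S_9=13
t=9: S=13, d=3, jump=0, S_10=13
t=10: S=13, d=1, jump=1, S_11=14
t=11: S=14, d=6, jump=0, S_12=14
t=12: S=14, d=0, jump=4, S_13=18
t=13: S=18, d=6, jump=0, S_14=18
t=14: S=18, d=6, jump=0, S_15=18
t=15: S=18, d=3, jump=0, S_16=18
t=16: S=18, d=1, jump=1, S_17=19

7


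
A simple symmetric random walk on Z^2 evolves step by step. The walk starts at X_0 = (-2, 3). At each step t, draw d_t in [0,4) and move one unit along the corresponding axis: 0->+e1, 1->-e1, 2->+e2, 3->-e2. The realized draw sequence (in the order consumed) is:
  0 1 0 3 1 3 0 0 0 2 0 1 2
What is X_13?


t=0: X=(-2, 3), d=0 → +e1, X_1=(-1, 3)
t=1: X=(-1, 3), d=1 → -e1, X_2=(-2, 3)
t=2: X=(-2, 3), d=0 → +e1, X_3=(-1, 3)
t=3: X=(-1, 3), d=3 → -e2, X_4=(-1, 2)
t=4: X=(-1, 2), d=1 → -e1, X_5=(-2, 2)
t=5: X=(-2, 2), d=3 → -e2, X_6=(-2, 1)
t=6: X=(-2, 1), d=0 → +e1, X_7=(-1, 1)
t=7: X=(-1, 1), d=0 → +e1, X_8=(0, 1)
t=8: X=(0, 1), d=0 → +e1, X_9=(1, 1)
t=9: X=(1, 1), d=2 → +e2, X_10=(1, 2)
t=10: X=(1, 2), d=0 → +e1, X_11=(2, 2)
t=11: X=(2, 2), d=1 → -e1, X_12=(1, 2)
t=12: X=(1, 2), d=2 → +e2, X_13=(1, 3)

(1, 3)


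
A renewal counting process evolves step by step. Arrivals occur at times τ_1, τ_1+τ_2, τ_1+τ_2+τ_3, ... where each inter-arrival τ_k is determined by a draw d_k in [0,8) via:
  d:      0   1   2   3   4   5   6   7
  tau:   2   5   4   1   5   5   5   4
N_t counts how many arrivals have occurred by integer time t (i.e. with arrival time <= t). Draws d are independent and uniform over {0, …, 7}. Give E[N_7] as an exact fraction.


3183161/2097152

Inter-arrival values over d=0..7: [2, 5, 4, 1, 5, 5, 5, 4]
Each d has probability 1/8, so the pmf of τ is: f(1) = 1/8, f(2) = 1/8, f(4) = 1/4, f(5) = 1/2
Renewal equation for m(n) = E[N_n]: condition on τ_1 = k (if k <= n, one arrival plus a fresh copy on the remaining n−k steps): m(n) = F(n) + Σ_{k<=n} f(k)·m(n−k), where F(n) = P(τ <= n) and m(0) = 0
m(1) = F(1) = 1/8
m(2) = F(2) + f(1)·m(1) = 1/4 + 1/8·1/8 = 17/64
m(3) = F(3) + f(1)·m(2) + f(2)·m(1) = 1/4 + 1/8·17/64 + 1/8·1/8 = 153/512
m(4) = F(4) + f(1)·m(3) + f(2)·m(2) = 1/2 + 1/8·153/512 + 1/8·17/64 = 2337/4096
m(5) = F(5) + f(1)·m(4) + f(2)·m(3) + f(4)·m(1) = 1 + 1/8·2337/4096 + 1/8·153/512 + 1/4·1/8 = 37353/32768
m(6) = F(6) + f(1)·m(5) + f(2)·m(4) + f(4)·m(2) + f(5)·m(1) = 1 + 1/8·37353/32768 + 1/8·2337/4096 + 1/4·17/64 + 1/2·1/8 = 351985/262144
m(7) = F(7) + f(1)·m(6) + f(2)·m(5) + f(4)·m(3) + f(5)·m(2) = 1 + 1/8·351985/262144 + 1/8·37353/32768 + 1/4·153/512 + 1/2·17/64 = 3183161/2097152
E[N_7] = m(7) = 3183161/2097152


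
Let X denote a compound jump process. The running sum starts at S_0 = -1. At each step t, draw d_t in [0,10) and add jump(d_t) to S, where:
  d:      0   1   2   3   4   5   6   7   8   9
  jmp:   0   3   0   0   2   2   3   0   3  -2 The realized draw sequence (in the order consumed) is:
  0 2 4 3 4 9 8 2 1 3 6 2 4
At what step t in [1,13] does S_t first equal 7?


t=0: S=-1, d=0, jump=0, S_1=-1
t=1: S=-1, d=2, jump=0, S_2=-1
t=2: S=-1, d=4, jump=2, S_3=1
t=3: S=1, d=3, jump=0, S_4=1
t=4: S=1, d=4, jump=2, S_5=3
t=5: S=3, d=9, jump=-2, S_6=1
t=6: S=1, d=8, jump=3, S_7=4
t=7: S=4, d=2, jump=0, S_8=4
t=8: S=4, d=1, jump=3, S_9=7
t=9: S=7, d=3, jump=0, S_10=7
t=10: S=7, d=6, jump=3, S_11=10
t=11: S=10, d=2, jump=0, S_12=10
t=12: S=10, d=4, jump=2, S_13=12

9


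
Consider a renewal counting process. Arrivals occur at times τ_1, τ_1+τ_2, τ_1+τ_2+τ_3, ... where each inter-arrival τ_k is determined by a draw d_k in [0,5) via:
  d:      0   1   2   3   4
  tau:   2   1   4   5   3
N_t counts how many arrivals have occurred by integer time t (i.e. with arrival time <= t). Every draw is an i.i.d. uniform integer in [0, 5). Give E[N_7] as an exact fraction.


164311/78125

Inter-arrival values over d=0..4: [2, 1, 4, 5, 3]
Each d has probability 1/5, so the pmf of τ is: f(1) = 1/5, f(2) = 1/5, f(3) = 1/5, f(4) = 1/5, f(5) = 1/5
Renewal equation for m(n) = E[N_n]: condition on τ_1 = k (if k <= n, one arrival plus a fresh copy on the remaining n−k steps): m(n) = F(n) + Σ_{k<=n} f(k)·m(n−k), where F(n) = P(τ <= n) and m(0) = 0
m(1) = F(1) = 1/5
m(2) = F(2) + f(1)·m(1) = 2/5 + 1/5·1/5 = 11/25
m(3) = F(3) + f(1)·m(2) + f(2)·m(1) = 3/5 + 1/5·11/25 + 1/5·1/5 = 91/125
m(4) = F(4) + f(1)·m(3) + f(2)·m(2) + f(3)·m(1) = 4/5 + 1/5·91/125 + 1/5·11/25 + 1/5·1/5 = 671/625
m(5) = F(5) + f(1)·m(4) + f(2)·m(3) + f(3)·m(2) + f(4)·m(1) = 1 + 1/5·671/625 + 1/5·91/125 + 1/5·11/25 + 1/5·1/5 = 4651/3125
m(6) = F(6) + f(1)·m(5) + f(2)·m(4) + f(3)·m(3) + f(4)·m(2) + f(5)·m(1) = 1 + 1/5·4651/3125 + 1/5·671/625 + 1/5·91/125 + 1/5·11/25 + 1/5·1/5 = 27906/15625
m(7) = F(7) + f(1)·m(6) + f(2)·m(5) + f(3)·m(4) + f(4)·m(3) + f(5)·m(2) = 1 + 1/5·27906/15625 + 1/5·4651/3125 + 1/5·671/625 + 1/5·91/125 + 1/5·11/25 = 164311/78125
E[N_7] = m(7) = 164311/78125


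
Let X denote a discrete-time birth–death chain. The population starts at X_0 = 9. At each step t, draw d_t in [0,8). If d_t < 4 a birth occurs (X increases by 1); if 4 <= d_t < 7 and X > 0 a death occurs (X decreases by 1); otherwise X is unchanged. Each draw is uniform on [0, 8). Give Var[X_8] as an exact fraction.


X can drop by at most 1 per step and X_0 = 9 > T = 8, so X_t >= 9 − t >= 1 > 0 for every t <= 8: the floor at 0 (the 'and X > 0' condition) never binds. Hence X_8 = X_0 + Σ_{t<8} Y_t with i.i.d. increments Y_t = y(d_t) ∈ {+1, −1, 0}.
Outcome values over d=0..7: [1, 1, 1, 1, -1, -1, -1, 0]
Σy = 1, Σy² = 7, M = 8
μ = 1/8 = 1/8,  σ² = 7/8 − (1/8)² = 55/64
Independent increments: Var[X_8] = 8·σ² = 8·(55/64) = 55/8

55/8


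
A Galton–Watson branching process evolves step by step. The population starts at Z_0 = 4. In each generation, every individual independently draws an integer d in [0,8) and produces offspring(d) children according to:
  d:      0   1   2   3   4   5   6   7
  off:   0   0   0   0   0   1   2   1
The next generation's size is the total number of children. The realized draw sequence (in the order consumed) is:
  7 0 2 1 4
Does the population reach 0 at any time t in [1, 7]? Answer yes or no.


gen 0: Z_0=4, draws=[7, 0, 2, 1], offspring=[1, 0, 0, 0], Z_1=1
gen 1: Z_1=1, draws=[4], offspring=[0], Z_2=0
gen 2: Z_2=0, draws=[], offspring=[], Z_3=0
gen 3: Z_3=0, draws=[], offspring=[], Z_4=0
gen 4: Z_4=0, draws=[], offspring=[], Z_5=0
gen 5: Z_5=0, draws=[], offspring=[], Z_6=0
gen 6: Z_6=0, draws=[], offspring=[], Z_7=0

yes


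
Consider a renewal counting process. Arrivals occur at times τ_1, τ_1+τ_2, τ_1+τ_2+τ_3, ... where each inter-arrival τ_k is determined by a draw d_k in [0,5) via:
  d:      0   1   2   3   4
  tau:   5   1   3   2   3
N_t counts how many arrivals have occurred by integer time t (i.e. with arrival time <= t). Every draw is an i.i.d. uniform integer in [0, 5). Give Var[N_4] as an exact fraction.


Inter-arrival values over d=0..4: [5, 1, 3, 2, 3]
Each d has probability 1/5, so the pmf of τ is: f(1) = 1/5, f(2) = 1/5, f(3) = 2/5, f(5) = 1/5
Let p_n(j) = P(N_n = j), with p_0 = [1]. Condition on τ_1: p_n(0) = P(τ > n), and for j >= 1, p_n(j) = Σ_{k<=n} f(k)·p_{n−k}(j−1)
p_1 = [4/5, 1/5]  (j = 0..1)
p_2 = [3/5, 9/25, 1/25]  (j = 0..2)
p_3 = [1/5, 17/25, 14/125, 1/125]  (j = 0..3)
p_4 = [1/5, 12/25, 36/125, 19/625, 1/625]  (j = 0..4)
E[N_4] = Σ j·p_4(j) = 721/625;  E[N_4²] = Σ j²·p_4(j) = 1207/625
Var[N_4] = 1207/625 − (721/625)² = 234534/390625

234534/390625


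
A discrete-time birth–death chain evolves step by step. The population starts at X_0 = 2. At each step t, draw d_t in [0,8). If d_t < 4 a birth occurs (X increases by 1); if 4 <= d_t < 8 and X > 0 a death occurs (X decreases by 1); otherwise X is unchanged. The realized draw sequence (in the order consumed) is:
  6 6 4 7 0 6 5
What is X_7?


0

t=0: X=2, d=6 → death, X_1=1
t=1: X=1, d=6 → death, X_2=0
t=2: X=0, d=4 → hold, X_3=0
t=3: X=0, d=7 → hold, X_4=0
t=4: X=0, d=0 → birth, X_5=1
t=5: X=1, d=6 → death, X_6=0
t=6: X=0, d=5 → hold, X_7=0


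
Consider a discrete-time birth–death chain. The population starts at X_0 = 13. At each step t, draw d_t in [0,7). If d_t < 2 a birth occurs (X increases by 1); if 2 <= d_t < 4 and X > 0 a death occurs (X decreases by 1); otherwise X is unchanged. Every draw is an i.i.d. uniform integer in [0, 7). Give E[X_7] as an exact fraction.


X can drop by at most 1 per step and X_0 = 13 > T = 7, so X_t >= 13 − t >= 6 > 0 for every t <= 7: the floor at 0 (the 'and X > 0' condition) never binds. Hence X_7 = X_0 + Σ_{t<7} Y_t with i.i.d. increments Y_t = y(d_t) ∈ {+1, −1, 0}.
Outcome values over d=0..6: [1, 1, -1, -1, 0, 0, 0]
Σy = 0, Σy² = 4, M = 7
μ = 0/7 = 0,  σ² = 4/7 − (0)² = 4/7
E[X_7] = 13 + 7·(0) = 13

13


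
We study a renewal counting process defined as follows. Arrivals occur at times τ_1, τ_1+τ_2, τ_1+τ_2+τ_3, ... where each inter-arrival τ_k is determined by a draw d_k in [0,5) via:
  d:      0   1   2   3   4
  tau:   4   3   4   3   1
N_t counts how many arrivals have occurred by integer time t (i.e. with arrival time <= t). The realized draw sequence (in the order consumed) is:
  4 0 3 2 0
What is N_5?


draw d_1=4: τ_1=1, arrival time A_1=1
draw d_2=0: τ_2=4, arrival time A_2=5
draw d_3=3: τ_3=3, arrival time A_3=8
draw d_4=2: τ_4=4, arrival time A_4=12
draw d_5=0: τ_5=4, arrival time A_5=16
N_t over t=0..5: 0:0 1:1 2:1 3:1 4:1 5:2

2


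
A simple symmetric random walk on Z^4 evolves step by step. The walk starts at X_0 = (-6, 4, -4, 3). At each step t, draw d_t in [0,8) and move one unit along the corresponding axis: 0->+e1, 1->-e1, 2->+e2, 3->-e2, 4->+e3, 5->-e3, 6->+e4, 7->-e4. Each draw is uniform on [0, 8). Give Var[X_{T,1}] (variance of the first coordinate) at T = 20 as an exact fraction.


Outcome values over d=0..7: [1, -1, 0, 0, 0, 0, 0, 0]
Σy = 0, Σy² = 2, M = 8
μ = 0/8 = 0,  σ² = 2/8 − (0)² = 1/4
Independent increments: Var[X_20] = 20·σ² = 20·(1/4) = 5

5


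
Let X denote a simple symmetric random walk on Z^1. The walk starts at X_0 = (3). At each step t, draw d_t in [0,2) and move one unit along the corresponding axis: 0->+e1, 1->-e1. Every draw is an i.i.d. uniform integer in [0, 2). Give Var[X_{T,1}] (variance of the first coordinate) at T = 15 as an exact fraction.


15

Outcome values over d=0..1: [1, -1]
Σy = 0, Σy² = 2, M = 2
μ = 0/2 = 0,  σ² = 2/2 − (0)² = 1
Independent increments: Var[X_15] = 15·σ² = 15·(1) = 15


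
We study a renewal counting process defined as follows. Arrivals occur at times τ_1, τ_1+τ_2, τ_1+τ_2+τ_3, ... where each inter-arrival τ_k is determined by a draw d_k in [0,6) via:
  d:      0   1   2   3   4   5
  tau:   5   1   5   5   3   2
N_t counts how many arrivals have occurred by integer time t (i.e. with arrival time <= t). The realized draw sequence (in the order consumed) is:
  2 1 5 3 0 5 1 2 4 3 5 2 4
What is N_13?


4

draw d_1=2: τ_1=5, arrival time A_1=5
draw d_2=1: τ_2=1, arrival time A_2=6
draw d_3=5: τ_3=2, arrival time A_3=8
draw d_4=3: τ_4=5, arrival time A_4=13
draw d_5=0: τ_5=5, arrival time A_5=18
draw d_6=5: τ_6=2, arrival time A_6=20
draw d_7=1: τ_7=1, arrival time A_7=21
draw d_8=2: τ_8=5, arrival time A_8=26
draw d_9=4: τ_9=3, arrival time A_9=29
draw d_10=3: τ_10=5, arrival time A_10=34
draw d_11=5: τ_11=2, arrival time A_11=36
draw d_12=2: τ_12=5, arrival time A_12=41
draw d_13=4: τ_13=3, arrival time A_13=44
N_t over t=0..13: 0:0 1:0 2:0 3:0 4:0 5:1 6:2 7:2 8:3 9:3 10:3 11:3 12:3 13:4


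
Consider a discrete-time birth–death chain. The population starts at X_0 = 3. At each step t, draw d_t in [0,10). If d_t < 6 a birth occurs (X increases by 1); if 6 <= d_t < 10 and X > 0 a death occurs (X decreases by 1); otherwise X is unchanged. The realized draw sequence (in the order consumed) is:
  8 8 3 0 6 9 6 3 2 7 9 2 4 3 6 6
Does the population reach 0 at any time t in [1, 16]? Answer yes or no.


yes

t=0: X=3, d=8 → death, X_1=2
t=1: X=2, d=8 → death, X_2=1
t=2: X=1, d=3 → birth, X_3=2
t=3: X=2, d=0 → birth, X_4=3
t=4: X=3, d=6 → death, X_5=2
t=5: X=2, d=9 → death, X_6=1
t=6: X=1, d=6 → death, X_7=0
t=7: X=0, d=3 → birth, X_8=1
t=8: X=1, d=2 → birth, X_9=2
t=9: X=2, d=7 → death, X_10=1
t=10: X=1, d=9 → death, X_11=0
t=11: X=0, d=2 → birth, X_12=1
t=12: X=1, d=4 → birth, X_13=2
t=13: X=2, d=3 → birth, X_14=3
t=14: X=3, d=6 → death, X_15=2
t=15: X=2, d=6 → death, X_16=1


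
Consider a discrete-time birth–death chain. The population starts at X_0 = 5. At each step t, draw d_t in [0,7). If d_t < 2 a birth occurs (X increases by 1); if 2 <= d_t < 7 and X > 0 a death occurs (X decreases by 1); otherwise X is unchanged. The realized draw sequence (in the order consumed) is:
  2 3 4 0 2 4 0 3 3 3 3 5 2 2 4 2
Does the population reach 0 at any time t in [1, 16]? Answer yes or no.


t=0: X=5, d=2 → death, X_1=4
t=1: X=4, d=3 → death, X_2=3
t=2: X=3, d=4 → death, X_3=2
t=3: X=2, d=0 → birth, X_4=3
t=4: X=3, d=2 → death, X_5=2
t=5: X=2, d=4 → death, X_6=1
t=6: X=1, d=0 → birth, X_7=2
t=7: X=2, d=3 → death, X_8=1
t=8: X=1, d=3 → death, X_9=0
t=9: X=0, d=3 → hold, X_10=0
t=10: X=0, d=3 → hold, X_11=0
t=11: X=0, d=5 → hold, X_12=0
t=12: X=0, d=2 → hold, X_13=0
t=13: X=0, d=2 → hold, X_14=0
t=14: X=0, d=4 → hold, X_15=0
t=15: X=0, d=2 → hold, X_16=0

yes


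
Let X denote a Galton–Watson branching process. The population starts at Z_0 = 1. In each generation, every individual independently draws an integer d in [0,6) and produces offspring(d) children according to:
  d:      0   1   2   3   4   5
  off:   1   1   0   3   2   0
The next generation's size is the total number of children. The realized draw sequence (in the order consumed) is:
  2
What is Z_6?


gen 0: Z_0=1, draws=[2], offspring=[0], Z_1=0
gen 1: Z_1=0, draws=[], offspring=[], Z_2=0
gen 2: Z_2=0, draws=[], offspring=[], Z_3=0
gen 3: Z_3=0, draws=[], offspring=[], Z_4=0
gen 4: Z_4=0, draws=[], offspring=[], Z_5=0
gen 5: Z_5=0, draws=[], offspring=[], Z_6=0

0


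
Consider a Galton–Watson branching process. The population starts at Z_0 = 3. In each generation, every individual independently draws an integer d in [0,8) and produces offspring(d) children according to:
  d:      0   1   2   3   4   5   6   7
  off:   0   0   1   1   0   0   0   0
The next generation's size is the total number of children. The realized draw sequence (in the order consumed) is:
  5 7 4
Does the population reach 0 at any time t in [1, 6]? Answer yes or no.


gen 0: Z_0=3, draws=[5, 7, 4], offspring=[0, 0, 0], Z_1=0
gen 1: Z_1=0, draws=[], offspring=[], Z_2=0
gen 2: Z_2=0, draws=[], offspring=[], Z_3=0
gen 3: Z_3=0, draws=[], offspring=[], Z_4=0
gen 4: Z_4=0, draws=[], offspring=[], Z_5=0
gen 5: Z_5=0, draws=[], offspring=[], Z_6=0

yes


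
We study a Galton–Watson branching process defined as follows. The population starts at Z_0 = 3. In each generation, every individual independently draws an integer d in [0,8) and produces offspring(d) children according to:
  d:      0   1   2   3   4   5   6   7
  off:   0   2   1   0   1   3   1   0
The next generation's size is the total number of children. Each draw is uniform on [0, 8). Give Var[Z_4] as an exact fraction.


Outcome values over d=0..7: [0, 2, 1, 0, 1, 3, 1, 0]
Σy = 8, Σy² = 16, M = 8
μ = 8/8 = 1,  σ² = 16/8 − (1)² = 1
V_0 = 0, E_0 = 3
V_1 = 1·E_0 + (1)²·V_0 = 3;  E_1 = 3
V_2 = 1·E_1 + (1)²·V_1 = 6;  E_2 = 3
V_3 = 1·E_2 + (1)²·V_2 = 9;  E_3 = 3
V_4 = 1·E_3 + (1)²·V_3 = 12;  E_4 = 3

12


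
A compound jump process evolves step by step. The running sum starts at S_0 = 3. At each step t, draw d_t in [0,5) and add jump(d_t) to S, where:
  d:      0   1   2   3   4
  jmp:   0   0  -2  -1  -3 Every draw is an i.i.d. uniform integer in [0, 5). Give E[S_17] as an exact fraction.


Outcome values over d=0..4: [0, 0, -2, -1, -3]
Σy = -6, Σy² = 14, M = 5
μ = -6/5 = -6/5,  σ² = 14/5 − (-6/5)² = 34/25
E[S_17] = 3 + 17·(-6/5) = -87/5

-87/5


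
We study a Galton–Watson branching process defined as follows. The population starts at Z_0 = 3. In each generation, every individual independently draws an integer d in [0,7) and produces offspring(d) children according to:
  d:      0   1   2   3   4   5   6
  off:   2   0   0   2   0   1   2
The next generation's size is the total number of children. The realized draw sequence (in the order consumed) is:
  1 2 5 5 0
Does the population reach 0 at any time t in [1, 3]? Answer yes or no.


gen 0: Z_0=3, draws=[1, 2, 5], offspring=[0, 0, 1], Z_1=1
gen 1: Z_1=1, draws=[5], offspring=[1], Z_2=1
gen 2: Z_2=1, draws=[0], offspring=[2], Z_3=2

no


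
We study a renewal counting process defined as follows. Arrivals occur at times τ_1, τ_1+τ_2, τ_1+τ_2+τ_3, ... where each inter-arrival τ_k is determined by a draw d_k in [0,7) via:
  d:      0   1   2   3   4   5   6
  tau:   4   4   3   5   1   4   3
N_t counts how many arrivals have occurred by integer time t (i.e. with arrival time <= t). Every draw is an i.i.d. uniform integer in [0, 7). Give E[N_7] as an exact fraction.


1393127/823543

Inter-arrival values over d=0..6: [4, 4, 3, 5, 1, 4, 3]
Each d has probability 1/7, so the pmf of τ is: f(1) = 1/7, f(3) = 2/7, f(4) = 3/7, f(5) = 1/7
Renewal equation for m(n) = E[N_n]: condition on τ_1 = k (if k <= n, one arrival plus a fresh copy on the remaining n−k steps): m(n) = F(n) + Σ_{k<=n} f(k)·m(n−k), where F(n) = P(τ <= n) and m(0) = 0
m(1) = F(1) = 1/7
m(2) = F(2) + f(1)·m(1) = 1/7 + 1/7·1/7 = 8/49
m(3) = F(3) + f(1)·m(2) = 3/7 + 1/7·8/49 = 155/343
m(4) = F(4) + f(1)·m(3) + f(3)·m(1) = 6/7 + 1/7·155/343 + 2/7·1/7 = 2311/2401
m(5) = F(5) + f(1)·m(4) + f(3)·m(2) + f(4)·m(1) = 1 + 1/7·2311/2401 + 2/7·8/49 + 3/7·1/7 = 20931/16807
m(6) = F(6) + f(1)·m(5) + f(3)·m(3) + f(4)·m(2) + f(5)·m(1) = 1 + 1/7·20931/16807 + 2/7·155/343 + 3/7·8/49 + 1/7·1/7 = 164403/117649
m(7) = F(7) + f(1)·m(6) + f(3)·m(4) + f(4)·m(3) + f(5)·m(2) = 1 + 1/7·164403/117649 + 2/7·2311/2401 + 3/7·155/343 + 1/7·8/49 = 1393127/823543
E[N_7] = m(7) = 1393127/823543


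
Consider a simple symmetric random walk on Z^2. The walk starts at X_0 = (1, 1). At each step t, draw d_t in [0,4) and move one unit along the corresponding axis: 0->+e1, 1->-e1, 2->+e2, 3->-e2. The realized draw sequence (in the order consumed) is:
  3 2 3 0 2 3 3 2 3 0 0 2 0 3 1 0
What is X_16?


(5, -1)

t=0: X=(1, 1), d=3 → -e2, X_1=(1, 0)
t=1: X=(1, 0), d=2 → +e2, X_2=(1, 1)
t=2: X=(1, 1), d=3 → -e2, X_3=(1, 0)
t=3: X=(1, 0), d=0 → +e1, X_4=(2, 0)
t=4: X=(2, 0), d=2 → +e2, X_5=(2, 1)
t=5: X=(2, 1), d=3 → -e2, X_6=(2, 0)
t=6: X=(2, 0), d=3 → -e2, X_7=(2, -1)
t=7: X=(2, -1), d=2 → +e2, X_8=(2, 0)
t=8: X=(2, 0), d=3 → -e2, X_9=(2, -1)
t=9: X=(2, -1), d=0 → +e1, X_10=(3, -1)
t=10: X=(3, -1), d=0 → +e1, X_11=(4, -1)
t=11: X=(4, -1), d=2 → +e2, X_12=(4, 0)
t=12: X=(4, 0), d=0 → +e1, X_13=(5, 0)
t=13: X=(5, 0), d=3 → -e2, X_14=(5, -1)
t=14: X=(5, -1), d=1 → -e1, X_15=(4, -1)
t=15: X=(4, -1), d=0 → +e1, X_16=(5, -1)


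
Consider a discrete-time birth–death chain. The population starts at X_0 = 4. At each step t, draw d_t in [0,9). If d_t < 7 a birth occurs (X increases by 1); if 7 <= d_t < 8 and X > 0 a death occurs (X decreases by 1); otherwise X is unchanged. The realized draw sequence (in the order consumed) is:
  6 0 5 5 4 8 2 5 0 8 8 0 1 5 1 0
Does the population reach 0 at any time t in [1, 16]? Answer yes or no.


no

t=0: X=4, d=6 → birth, X_1=5
t=1: X=5, d=0 → birth, X_2=6
t=2: X=6, d=5 → birth, X_3=7
t=3: X=7, d=5 → birth, X_4=8
t=4: X=8, d=4 → birth, X_5=9
t=5: X=9, d=8 → hold, X_6=9
t=6: X=9, d=2 → birth, X_7=10
t=7: X=10, d=5 → birth, X_8=11
t=8: X=11, d=0 → birth, X_9=12
t=9: X=12, d=8 → hold, X_10=12
t=10: X=12, d=8 → hold, X_11=12
t=11: X=12, d=0 → birth, X_12=13
t=12: X=13, d=1 → birth, X_13=14
t=13: X=14, d=5 → birth, X_14=15
t=14: X=15, d=1 → birth, X_15=16
t=15: X=16, d=0 → birth, X_16=17


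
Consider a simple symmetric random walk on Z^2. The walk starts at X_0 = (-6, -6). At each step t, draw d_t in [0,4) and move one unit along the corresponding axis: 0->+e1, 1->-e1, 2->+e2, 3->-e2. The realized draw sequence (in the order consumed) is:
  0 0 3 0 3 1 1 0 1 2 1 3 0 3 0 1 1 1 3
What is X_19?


(-7, -10)

t=0: X=(-6, -6), d=0 → +e1, X_1=(-5, -6)
t=1: X=(-5, -6), d=0 → +e1, X_2=(-4, -6)
t=2: X=(-4, -6), d=3 → -e2, X_3=(-4, -7)
t=3: X=(-4, -7), d=0 → +e1, X_4=(-3, -7)
t=4: X=(-3, -7), d=3 → -e2, X_5=(-3, -8)
t=5: X=(-3, -8), d=1 → -e1, X_6=(-4, -8)
t=6: X=(-4, -8), d=1 → -e1, X_7=(-5, -8)
t=7: X=(-5, -8), d=0 → +e1, X_8=(-4, -8)
t=8: X=(-4, -8), d=1 → -e1, X_9=(-5, -8)
t=9: X=(-5, -8), d=2 → +e2, X_10=(-5, -7)
t=10: X=(-5, -7), d=1 → -e1, X_11=(-6, -7)
t=11: X=(-6, -7), d=3 → -e2, X_12=(-6, -8)
t=12: X=(-6, -8), d=0 → +e1, X_13=(-5, -8)
t=13: X=(-5, -8), d=3 → -e2, X_14=(-5, -9)
t=14: X=(-5, -9), d=0 → +e1, X_15=(-4, -9)
t=15: X=(-4, -9), d=1 → -e1, X_16=(-5, -9)
t=16: X=(-5, -9), d=1 → -e1, X_17=(-6, -9)
t=17: X=(-6, -9), d=1 → -e1, X_18=(-7, -9)
t=18: X=(-7, -9), d=3 → -e2, X_19=(-7, -10)


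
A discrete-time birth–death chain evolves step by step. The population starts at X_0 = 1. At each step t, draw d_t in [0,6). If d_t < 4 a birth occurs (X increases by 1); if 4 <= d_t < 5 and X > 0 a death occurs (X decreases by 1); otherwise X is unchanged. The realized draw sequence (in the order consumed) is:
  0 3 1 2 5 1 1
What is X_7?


t=0: X=1, d=0 → birth, X_1=2
t=1: X=2, d=3 → birth, X_2=3
t=2: X=3, d=1 → birth, X_3=4
t=3: X=4, d=2 → birth, X_4=5
t=4: X=5, d=5 → hold, X_5=5
t=5: X=5, d=1 → birth, X_6=6
t=6: X=6, d=1 → birth, X_7=7

7


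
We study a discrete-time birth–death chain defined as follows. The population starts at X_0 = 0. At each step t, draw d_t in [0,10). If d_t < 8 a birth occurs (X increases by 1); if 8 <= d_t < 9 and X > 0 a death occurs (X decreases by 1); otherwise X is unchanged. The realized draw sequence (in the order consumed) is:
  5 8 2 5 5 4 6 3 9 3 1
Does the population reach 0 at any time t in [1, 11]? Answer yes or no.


t=0: X=0, d=5 → birth, X_1=1
t=1: X=1, d=8 → death, X_2=0
t=2: X=0, d=2 → birth, X_3=1
t=3: X=1, d=5 → birth, X_4=2
t=4: X=2, d=5 → birth, X_5=3
t=5: X=3, d=4 → birth, X_6=4
t=6: X=4, d=6 → birth, X_7=5
t=7: X=5, d=3 → birth, X_8=6
t=8: X=6, d=9 → hold, X_9=6
t=9: X=6, d=3 → birth, X_10=7
t=10: X=7, d=1 → birth, X_11=8

yes
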